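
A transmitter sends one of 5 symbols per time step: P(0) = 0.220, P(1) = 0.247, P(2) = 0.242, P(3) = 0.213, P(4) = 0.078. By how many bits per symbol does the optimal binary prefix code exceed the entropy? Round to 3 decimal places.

0.054 bits

Entropy H = −Σ p log₂ p ≈ 2.2365 bits.
Huffman merges: 39/500+213/1000→291/1000; 11/50+121/500→231/500; 247/1000+291/1000→269/500; 231/500+269/500→1. L = 2291/1000 ≈ 2.2910.
L − H = 2.2910 − 2.2365 = 0.054 bits.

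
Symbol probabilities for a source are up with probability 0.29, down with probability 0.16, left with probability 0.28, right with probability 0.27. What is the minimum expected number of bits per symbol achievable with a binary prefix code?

Repeatedly combine the two least-probable nodes; the expected code length is the sum of the merged weights.
merge 4/25 + 27/100 → 43/100
merge 7/25 + 29/100 → 57/100
merge 43/100 + 57/100 → 1
L = 43/100 + 57/100 + 1 = 2 bits/symbol.

2 bits/symbol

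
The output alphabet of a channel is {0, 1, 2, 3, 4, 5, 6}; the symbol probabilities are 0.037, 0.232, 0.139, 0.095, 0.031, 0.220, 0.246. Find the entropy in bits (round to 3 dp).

2.517 bits

H = −Σ pᵢ log₂ pᵢ.
−0.037·log₂(0.037) = 0.1760
−0.232·log₂(0.232) = 0.4890
−0.139·log₂(0.139) = 0.3957
−0.095·log₂(0.095) = 0.3226
−0.031·log₂(0.031) = 0.1554
−0.220·log₂(0.220) = 0.4806
−0.246·log₂(0.246) = 0.4977
Sum ≈ 2.5170 → 2.517 bits.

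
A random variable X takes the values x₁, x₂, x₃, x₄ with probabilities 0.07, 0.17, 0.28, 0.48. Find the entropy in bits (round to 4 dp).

1.7256 bits

H = −Σ pᵢ log₂ pᵢ.
−0.07·log₂(0.07) = 0.2686
−0.17·log₂(0.17) = 0.4346
−0.28·log₂(0.28) = 0.5142
−0.48·log₂(0.48) = 0.5083
Sum ≈ 1.7256 → 1.7256 bits.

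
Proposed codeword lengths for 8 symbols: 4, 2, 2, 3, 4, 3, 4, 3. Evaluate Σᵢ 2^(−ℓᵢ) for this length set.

1.0625

With common denominator 2^4 = 16: Σ 2^(−ℓᵢ) = 1/16 + 4/16 + 4/16 + 2/16 + 1/16 + 2/16 + 1/16 + 2/16 = 17/16 = 1.0625.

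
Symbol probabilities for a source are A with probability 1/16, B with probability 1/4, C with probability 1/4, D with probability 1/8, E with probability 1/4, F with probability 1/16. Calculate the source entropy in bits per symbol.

2.375 bits

Each probability is a power of 1/2, so log₂(1/p) is an integer.
H = Σ p·log₂(1/p) = 1/16·4 + 1/4·2 + 1/4·2 + 1/8·3 + 1/4·2 + 1/16·4 = 2.375 bits.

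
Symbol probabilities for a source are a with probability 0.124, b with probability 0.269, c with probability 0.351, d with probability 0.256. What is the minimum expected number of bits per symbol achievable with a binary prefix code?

2 bits/symbol

Repeatedly combine the two least-probable nodes; the expected code length is the sum of the merged weights.
merge 31/250 + 32/125 → 19/50
merge 269/1000 + 351/1000 → 31/50
merge 19/50 + 31/50 → 1
L = 19/50 + 31/50 + 1 = 2 bits/symbol.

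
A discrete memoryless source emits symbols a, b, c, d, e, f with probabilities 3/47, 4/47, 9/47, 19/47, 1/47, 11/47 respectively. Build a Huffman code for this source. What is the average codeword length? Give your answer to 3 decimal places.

2.213 bits/symbol

Repeatedly combine the two least-probable nodes; the expected code length is the sum of the merged weights.
merge 1/47 + 3/47 → 4/47
merge 4/47 + 4/47 → 8/47
merge 8/47 + 9/47 → 17/47
merge 11/47 + 17/47 → 28/47
merge 19/47 + 28/47 → 1
L = 4/47 + 8/47 + 17/47 + 28/47 + 1 = 104/47 ≈ 2.213 bits/symbol.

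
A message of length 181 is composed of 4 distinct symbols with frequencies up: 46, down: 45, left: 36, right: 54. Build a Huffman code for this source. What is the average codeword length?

Probabilities are the counts divided by 181.
Repeatedly combine the two least-probable nodes; the expected code length is the sum of the merged weights.
merge 36/181 + 45/181 → 81/181
merge 46/181 + 54/181 → 100/181
merge 81/181 + 100/181 → 1
L = 81/181 + 100/181 + 1 = 2 bits/symbol.

2 bits/symbol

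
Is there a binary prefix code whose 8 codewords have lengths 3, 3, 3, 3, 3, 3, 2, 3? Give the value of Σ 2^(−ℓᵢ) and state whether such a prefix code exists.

With common denominator 2^3 = 8: Σ 2^(−ℓᵢ) = 1/8 + 1/8 + 1/8 + 1/8 + 1/8 + 1/8 + 2/8 + 1/8 = 9/8 = 1.125.
Kraft's inequality requires Σ ≤ 1; here Σ = 1.125 > 1, so no such prefix code exists.

1.125; no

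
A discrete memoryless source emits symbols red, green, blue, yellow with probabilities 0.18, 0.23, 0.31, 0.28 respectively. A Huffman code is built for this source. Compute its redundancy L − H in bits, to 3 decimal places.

Entropy H = −Σ p log₂ p ≈ 1.9710 bits.
Huffman merges: 9/50+23/100→41/100; 7/25+31/100→59/100; 41/100+59/100→1. L = 2 ≈ 2.0000.
L − H = 2.0000 − 1.9710 = 0.029 bits.

0.029 bits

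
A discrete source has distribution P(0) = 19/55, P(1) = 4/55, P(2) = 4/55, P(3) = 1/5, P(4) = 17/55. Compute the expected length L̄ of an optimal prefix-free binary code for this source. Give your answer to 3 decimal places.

Repeatedly combine the two least-probable nodes; the expected code length is the sum of the merged weights.
merge 4/55 + 4/55 → 8/55
merge 8/55 + 1/5 → 19/55
merge 17/55 + 19/55 → 36/55
merge 19/55 + 36/55 → 1
L = 8/55 + 19/55 + 36/55 + 1 = 118/55 ≈ 2.145 bits/symbol.

2.145 bits/symbol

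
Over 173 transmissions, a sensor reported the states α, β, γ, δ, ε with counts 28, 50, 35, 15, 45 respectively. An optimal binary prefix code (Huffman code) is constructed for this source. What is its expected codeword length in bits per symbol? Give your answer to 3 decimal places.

Probabilities are the counts divided by 173.
Repeatedly combine the two least-probable nodes; the expected code length is the sum of the merged weights.
merge 15/173 + 28/173 → 43/173
merge 35/173 + 43/173 → 78/173
merge 45/173 + 50/173 → 95/173
merge 78/173 + 95/173 → 1
L = 43/173 + 78/173 + 95/173 + 1 = 389/173 ≈ 2.249 bits/symbol.

2.249 bits/symbol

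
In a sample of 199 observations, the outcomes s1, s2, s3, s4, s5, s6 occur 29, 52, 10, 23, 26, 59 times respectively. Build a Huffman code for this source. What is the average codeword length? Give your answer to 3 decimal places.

2.442 bits/symbol

Probabilities are the counts divided by 199.
Repeatedly combine the two least-probable nodes; the expected code length is the sum of the merged weights.
merge 10/199 + 23/199 → 33/199
merge 26/199 + 29/199 → 55/199
merge 33/199 + 52/199 → 85/199
merge 55/199 + 59/199 → 114/199
merge 85/199 + 114/199 → 1
L = 33/199 + 55/199 + 85/199 + 114/199 + 1 = 486/199 ≈ 2.442 bits/symbol.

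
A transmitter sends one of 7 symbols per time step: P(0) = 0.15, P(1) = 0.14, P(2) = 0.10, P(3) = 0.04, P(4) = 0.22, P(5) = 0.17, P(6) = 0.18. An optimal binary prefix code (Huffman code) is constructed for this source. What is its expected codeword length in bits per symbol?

Repeatedly combine the two least-probable nodes; the expected code length is the sum of the merged weights.
merge 1/25 + 1/10 → 7/50
merge 7/50 + 7/50 → 7/25
merge 3/20 + 17/100 → 8/25
merge 9/50 + 11/50 → 2/5
merge 7/25 + 8/25 → 3/5
merge 2/5 + 3/5 → 1
L = 7/50 + 7/25 + 8/25 + 2/5 + 3/5 + 1 = 137/50 = 2.74 bits/symbol.

2.74 bits/symbol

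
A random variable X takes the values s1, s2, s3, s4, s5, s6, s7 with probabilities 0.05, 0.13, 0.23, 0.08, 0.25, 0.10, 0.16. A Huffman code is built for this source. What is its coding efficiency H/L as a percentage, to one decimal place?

99.4%

Entropy H = −Σ p log₂ p ≈ 2.6331 bits.
Huffman merges: 1/20+2/25→13/100; 1/10+13/100→23/100; 13/100+4/25→29/100; 23/100+23/100→23/50; 1/4+29/100→27/50; 23/50+27/50→1. L = 53/20 ≈ 2.6500.
Efficiency = H/L = 2.6331/2.6500 = 99.4%.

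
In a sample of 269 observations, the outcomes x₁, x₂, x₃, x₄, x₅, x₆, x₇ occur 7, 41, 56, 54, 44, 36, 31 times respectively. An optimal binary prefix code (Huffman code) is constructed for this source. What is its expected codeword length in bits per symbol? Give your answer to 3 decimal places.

2.732 bits/symbol

Probabilities are the counts divided by 269.
Repeatedly combine the two least-probable nodes; the expected code length is the sum of the merged weights.
merge 7/269 + 31/269 → 38/269
merge 36/269 + 38/269 → 74/269
merge 41/269 + 44/269 → 85/269
merge 54/269 + 56/269 → 110/269
merge 74/269 + 85/269 → 159/269
merge 110/269 + 159/269 → 1
L = 38/269 + 74/269 + 85/269 + 110/269 + 159/269 + 1 = 735/269 ≈ 2.732 bits/symbol.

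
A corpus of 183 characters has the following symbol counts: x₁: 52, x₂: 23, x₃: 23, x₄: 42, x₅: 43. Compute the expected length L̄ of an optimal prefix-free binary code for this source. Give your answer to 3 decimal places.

2.251 bits/symbol

Probabilities are the counts divided by 183.
Repeatedly combine the two least-probable nodes; the expected code length is the sum of the merged weights.
merge 23/183 + 23/183 → 46/183
merge 14/61 + 43/183 → 85/183
merge 46/183 + 52/183 → 98/183
merge 85/183 + 98/183 → 1
L = 46/183 + 85/183 + 98/183 + 1 = 412/183 ≈ 2.251 bits/symbol.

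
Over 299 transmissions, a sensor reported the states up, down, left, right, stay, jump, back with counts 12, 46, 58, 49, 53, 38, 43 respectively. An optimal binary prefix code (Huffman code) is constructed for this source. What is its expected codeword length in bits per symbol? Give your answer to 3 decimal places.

2.796 bits/symbol

Probabilities are the counts divided by 299.
Repeatedly combine the two least-probable nodes; the expected code length is the sum of the merged weights.
merge 12/299 + 38/299 → 50/299
merge 43/299 + 2/13 → 89/299
merge 49/299 + 50/299 → 99/299
merge 53/299 + 58/299 → 111/299
merge 89/299 + 99/299 → 188/299
merge 111/299 + 188/299 → 1
L = 50/299 + 89/299 + 99/299 + 111/299 + 188/299 + 1 = 836/299 ≈ 2.796 bits/symbol.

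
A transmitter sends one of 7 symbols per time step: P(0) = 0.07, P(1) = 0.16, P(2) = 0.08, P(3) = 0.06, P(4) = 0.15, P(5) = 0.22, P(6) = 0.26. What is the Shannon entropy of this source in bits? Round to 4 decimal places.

H = −Σ pᵢ log₂ pᵢ.
−0.07·log₂(0.07) = 0.2686
−0.16·log₂(0.16) = 0.4230
−0.08·log₂(0.08) = 0.2915
−0.06·log₂(0.06) = 0.2435
−0.15·log₂(0.15) = 0.4105
−0.22·log₂(0.22) = 0.4806
−0.26·log₂(0.26) = 0.5053
Sum ≈ 2.6230 → 2.6230 bits.

2.6230 bits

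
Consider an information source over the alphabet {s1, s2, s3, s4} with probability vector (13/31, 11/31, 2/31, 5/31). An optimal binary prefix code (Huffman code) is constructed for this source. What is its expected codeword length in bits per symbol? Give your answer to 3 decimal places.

1.806 bits/symbol

Repeatedly combine the two least-probable nodes; the expected code length is the sum of the merged weights.
merge 2/31 + 5/31 → 7/31
merge 7/31 + 11/31 → 18/31
merge 13/31 + 18/31 → 1
L = 7/31 + 18/31 + 1 = 56/31 ≈ 1.806 bits/symbol.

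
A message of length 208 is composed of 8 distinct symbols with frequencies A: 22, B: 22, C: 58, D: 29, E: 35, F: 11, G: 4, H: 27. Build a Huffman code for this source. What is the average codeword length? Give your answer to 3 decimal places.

Probabilities are the counts divided by 208.
Repeatedly combine the two least-probable nodes; the expected code length is the sum of the merged weights.
merge 1/52 + 11/208 → 15/208
merge 15/208 + 11/104 → 37/208
merge 11/104 + 27/208 → 49/208
merge 29/208 + 35/208 → 4/13
merge 37/208 + 49/208 → 43/104
merge 29/104 + 4/13 → 61/104
merge 43/104 + 61/104 → 1
L = 15/208 + 37/208 + 49/208 + 4/13 + 43/104 + 61/104 + 1 = 581/208 ≈ 2.793 bits/symbol.

2.793 bits/symbol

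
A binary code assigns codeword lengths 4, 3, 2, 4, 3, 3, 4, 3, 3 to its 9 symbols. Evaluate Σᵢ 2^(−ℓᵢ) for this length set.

1.0625

With common denominator 2^4 = 16: Σ 2^(−ℓᵢ) = 1/16 + 2/16 + 4/16 + 1/16 + 2/16 + 2/16 + 1/16 + 2/16 + 2/16 = 17/16 = 1.0625.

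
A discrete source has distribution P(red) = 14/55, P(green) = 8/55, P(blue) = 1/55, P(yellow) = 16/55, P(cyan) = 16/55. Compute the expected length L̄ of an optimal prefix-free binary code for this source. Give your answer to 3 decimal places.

Repeatedly combine the two least-probable nodes; the expected code length is the sum of the merged weights.
merge 1/55 + 8/55 → 9/55
merge 9/55 + 14/55 → 23/55
merge 16/55 + 16/55 → 32/55
merge 23/55 + 32/55 → 1
L = 9/55 + 23/55 + 32/55 + 1 = 119/55 ≈ 2.164 bits/symbol.

2.164 bits/symbol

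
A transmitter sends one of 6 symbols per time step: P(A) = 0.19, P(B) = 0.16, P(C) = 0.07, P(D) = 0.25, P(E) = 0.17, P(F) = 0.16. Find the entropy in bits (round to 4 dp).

H = −Σ pᵢ log₂ pᵢ.
−0.19·log₂(0.19) = 0.4552
−0.16·log₂(0.16) = 0.4230
−0.07·log₂(0.07) = 0.2686
−0.25·log₂(0.25) = 0.5000
−0.17·log₂(0.17) = 0.4346
−0.16·log₂(0.16) = 0.4230
Sum ≈ 2.5044 → 2.5044 bits.

2.5044 bits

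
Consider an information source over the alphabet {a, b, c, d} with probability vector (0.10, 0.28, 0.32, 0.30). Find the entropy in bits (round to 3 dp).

1.894 bits

H = −Σ pᵢ log₂ pᵢ.
−0.10·log₂(0.10) = 0.3322
−0.28·log₂(0.28) = 0.5142
−0.32·log₂(0.32) = 0.5260
−0.30·log₂(0.30) = 0.5211
Sum ≈ 1.8935 → 1.894 bits.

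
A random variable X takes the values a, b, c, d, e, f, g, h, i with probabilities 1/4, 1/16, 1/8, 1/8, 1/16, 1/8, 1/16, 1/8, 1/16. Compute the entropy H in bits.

Each probability is a power of 1/2, so log₂(1/p) is an integer.
H = Σ p·log₂(1/p) = 1/4·2 + 1/16·4 + 1/8·3 + 1/8·3 + 1/16·4 + 1/8·3 + 1/16·4 + 1/8·3 + 1/16·4 = 3 bits.

3 bits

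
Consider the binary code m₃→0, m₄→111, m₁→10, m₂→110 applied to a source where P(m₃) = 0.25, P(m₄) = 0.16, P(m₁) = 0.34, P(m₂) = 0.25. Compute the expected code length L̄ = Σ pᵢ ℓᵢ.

2.16 bits/symbol

L̄ = Σ pᵢ·ℓᵢ = 0.25·1 + 0.16·3 + 0.34·2 + 0.25·3 = 2.16 bits/symbol.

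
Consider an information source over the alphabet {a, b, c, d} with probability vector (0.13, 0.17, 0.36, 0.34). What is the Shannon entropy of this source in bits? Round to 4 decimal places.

H = −Σ pᵢ log₂ pᵢ.
−0.13·log₂(0.13) = 0.3826
−0.17·log₂(0.17) = 0.4346
−0.36·log₂(0.36) = 0.5306
−0.34·log₂(0.34) = 0.5292
Sum ≈ 1.8770 → 1.8770 bits.

1.8770 bits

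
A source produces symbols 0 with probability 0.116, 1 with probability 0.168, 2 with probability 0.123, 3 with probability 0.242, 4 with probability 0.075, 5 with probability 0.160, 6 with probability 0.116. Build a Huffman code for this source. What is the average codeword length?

2.758 bits/symbol

Repeatedly combine the two least-probable nodes; the expected code length is the sum of the merged weights.
merge 3/40 + 29/250 → 191/1000
merge 29/250 + 123/1000 → 239/1000
merge 4/25 + 21/125 → 41/125
merge 191/1000 + 239/1000 → 43/100
merge 121/500 + 41/125 → 57/100
merge 43/100 + 57/100 → 1
L = 191/1000 + 239/1000 + 41/125 + 43/100 + 57/100 + 1 = 1379/500 = 2.758 bits/symbol.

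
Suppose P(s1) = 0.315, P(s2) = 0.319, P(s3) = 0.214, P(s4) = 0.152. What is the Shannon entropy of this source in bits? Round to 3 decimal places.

1.940 bits

H = −Σ pᵢ log₂ pᵢ.
−0.315·log₂(0.315) = 0.5250
−0.319·log₂(0.319) = 0.5258
−0.214·log₂(0.214) = 0.4760
−0.152·log₂(0.152) = 0.4131
Sum ≈ 1.9399 → 1.940 bits.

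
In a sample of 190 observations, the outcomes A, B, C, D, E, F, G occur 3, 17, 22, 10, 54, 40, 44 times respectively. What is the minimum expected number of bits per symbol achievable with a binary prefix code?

Probabilities are the counts divided by 190.
Repeatedly combine the two least-probable nodes; the expected code length is the sum of the merged weights.
merge 3/190 + 1/19 → 13/190
merge 13/190 + 17/190 → 3/19
merge 11/95 + 3/19 → 26/95
merge 4/19 + 22/95 → 42/95
merge 26/95 + 27/95 → 53/95
merge 42/95 + 53/95 → 1
L = 13/190 + 3/19 + 26/95 + 42/95 + 53/95 + 1 = 5/2 = 2.5 bits/symbol.

2.5 bits/symbol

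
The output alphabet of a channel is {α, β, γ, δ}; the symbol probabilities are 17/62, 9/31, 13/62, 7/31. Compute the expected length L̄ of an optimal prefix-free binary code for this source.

2 bits/symbol

Repeatedly combine the two least-probable nodes; the expected code length is the sum of the merged weights.
merge 13/62 + 7/31 → 27/62
merge 17/62 + 9/31 → 35/62
merge 27/62 + 35/62 → 1
L = 27/62 + 35/62 + 1 = 2 bits/symbol.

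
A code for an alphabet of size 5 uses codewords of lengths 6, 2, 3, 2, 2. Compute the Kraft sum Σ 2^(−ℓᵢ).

0.890625

With common denominator 2^6 = 64: Σ 2^(−ℓᵢ) = 1/64 + 16/64 + 8/64 + 16/64 + 16/64 = 57/64 = 0.890625.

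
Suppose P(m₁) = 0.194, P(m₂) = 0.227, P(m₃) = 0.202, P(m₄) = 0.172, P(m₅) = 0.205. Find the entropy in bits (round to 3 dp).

H = −Σ pᵢ log₂ pᵢ.
−0.194·log₂(0.194) = 0.4590
−0.227·log₂(0.227) = 0.4856
−0.202·log₂(0.202) = 0.4661
−0.172·log₂(0.172) = 0.4368
−0.205·log₂(0.205) = 0.4687
Sum ≈ 2.3162 → 2.316 bits.

2.316 bits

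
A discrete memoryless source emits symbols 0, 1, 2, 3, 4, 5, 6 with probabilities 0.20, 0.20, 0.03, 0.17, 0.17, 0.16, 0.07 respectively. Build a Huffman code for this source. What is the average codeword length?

2.7 bits/symbol

Repeatedly combine the two least-probable nodes; the expected code length is the sum of the merged weights.
merge 3/100 + 7/100 → 1/10
merge 1/10 + 4/25 → 13/50
merge 17/100 + 17/100 → 17/50
merge 1/5 + 1/5 → 2/5
merge 13/50 + 17/50 → 3/5
merge 2/5 + 3/5 → 1
L = 1/10 + 13/50 + 17/50 + 2/5 + 3/5 + 1 = 27/10 = 2.7 bits/symbol.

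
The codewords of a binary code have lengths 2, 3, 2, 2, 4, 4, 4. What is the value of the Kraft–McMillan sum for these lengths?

1.0625

With common denominator 2^4 = 16: Σ 2^(−ℓᵢ) = 4/16 + 2/16 + 4/16 + 4/16 + 1/16 + 1/16 + 1/16 = 17/16 = 1.0625.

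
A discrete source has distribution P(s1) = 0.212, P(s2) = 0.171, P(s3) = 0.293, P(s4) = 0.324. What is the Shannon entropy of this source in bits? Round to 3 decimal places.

1.956 bits

H = −Σ pᵢ log₂ pᵢ.
−0.212·log₂(0.212) = 0.4744
−0.171·log₂(0.171) = 0.4357
−0.293·log₂(0.293) = 0.5189
−0.324·log₂(0.324) = 0.5268
Sum ≈ 1.9558 → 1.956 bits.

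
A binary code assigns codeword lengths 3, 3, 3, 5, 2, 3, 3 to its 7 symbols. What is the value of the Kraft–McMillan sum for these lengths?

0.90625

With common denominator 2^5 = 32: Σ 2^(−ℓᵢ) = 4/32 + 4/32 + 4/32 + 1/32 + 8/32 + 4/32 + 4/32 = 29/32 = 0.90625.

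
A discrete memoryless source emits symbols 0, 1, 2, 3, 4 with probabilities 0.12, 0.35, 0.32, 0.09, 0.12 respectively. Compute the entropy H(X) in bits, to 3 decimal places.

H = −Σ pᵢ log₂ pᵢ.
−0.12·log₂(0.12) = 0.3671
−0.35·log₂(0.35) = 0.5301
−0.32·log₂(0.32) = 0.5260
−0.09·log₂(0.09) = 0.3127
−0.12·log₂(0.12) = 0.3671
Sum ≈ 2.1029 → 2.103 bits.

2.103 bits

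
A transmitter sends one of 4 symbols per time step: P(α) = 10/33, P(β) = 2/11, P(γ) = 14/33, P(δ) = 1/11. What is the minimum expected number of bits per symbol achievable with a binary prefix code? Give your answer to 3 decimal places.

Repeatedly combine the two least-probable nodes; the expected code length is the sum of the merged weights.
merge 1/11 + 2/11 → 3/11
merge 3/11 + 10/33 → 19/33
merge 14/33 + 19/33 → 1
L = 3/11 + 19/33 + 1 = 61/33 ≈ 1.848 bits/symbol.

1.848 bits/symbol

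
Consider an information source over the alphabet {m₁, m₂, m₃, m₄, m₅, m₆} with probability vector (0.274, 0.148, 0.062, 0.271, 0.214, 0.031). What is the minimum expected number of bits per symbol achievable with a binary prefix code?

Repeatedly combine the two least-probable nodes; the expected code length is the sum of the merged weights.
merge 31/1000 + 31/500 → 93/1000
merge 93/1000 + 37/250 → 241/1000
merge 107/500 + 241/1000 → 91/200
merge 271/1000 + 137/500 → 109/200
merge 91/200 + 109/200 → 1
L = 93/1000 + 241/1000 + 91/200 + 109/200 + 1 = 1167/500 = 2.334 bits/symbol.

2.334 bits/symbol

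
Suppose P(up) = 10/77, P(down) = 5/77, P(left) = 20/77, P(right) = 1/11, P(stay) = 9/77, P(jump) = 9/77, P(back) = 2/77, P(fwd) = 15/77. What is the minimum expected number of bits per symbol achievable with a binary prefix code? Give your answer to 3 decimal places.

Repeatedly combine the two least-probable nodes; the expected code length is the sum of the merged weights.
merge 2/77 + 5/77 → 1/11
merge 1/11 + 1/11 → 2/11
merge 9/77 + 9/77 → 18/77
merge 10/77 + 2/11 → 24/77
merge 15/77 + 18/77 → 3/7
merge 20/77 + 24/77 → 4/7
merge 3/7 + 4/7 → 1
L = 1/11 + 2/11 + 18/77 + 24/77 + 3/7 + 4/7 + 1 = 31/11 ≈ 2.818 bits/symbol.

2.818 bits/symbol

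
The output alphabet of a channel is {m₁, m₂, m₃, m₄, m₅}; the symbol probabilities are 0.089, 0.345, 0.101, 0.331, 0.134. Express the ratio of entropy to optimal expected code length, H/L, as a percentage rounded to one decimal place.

Entropy H = −Σ p log₂ p ≈ 2.0909 bits.
Huffman merges: 89/1000+101/1000→19/100; 67/500+19/100→81/250; 81/250+331/1000→131/200; 69/200+131/200→1. L = 2169/1000 ≈ 2.1690.
Efficiency = H/L = 2.0909/2.1690 = 96.4%.

96.4%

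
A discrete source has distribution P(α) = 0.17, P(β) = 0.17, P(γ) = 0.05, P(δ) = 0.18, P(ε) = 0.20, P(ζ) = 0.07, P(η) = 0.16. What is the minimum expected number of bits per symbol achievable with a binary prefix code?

Repeatedly combine the two least-probable nodes; the expected code length is the sum of the merged weights.
merge 1/20 + 7/100 → 3/25
merge 3/25 + 4/25 → 7/25
merge 17/100 + 17/100 → 17/50
merge 9/50 + 1/5 → 19/50
merge 7/25 + 17/50 → 31/50
merge 19/50 + 31/50 → 1
L = 3/25 + 7/25 + 17/50 + 19/50 + 31/50 + 1 = 137/50 = 2.74 bits/symbol.

2.74 bits/symbol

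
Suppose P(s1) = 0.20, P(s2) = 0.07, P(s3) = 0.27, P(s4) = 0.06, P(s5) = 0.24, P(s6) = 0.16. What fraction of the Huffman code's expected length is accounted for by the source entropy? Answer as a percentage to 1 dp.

Entropy H = −Σ p log₂ p ≈ 2.4036 bits.
Huffman merges: 3/50+7/100→13/100; 13/100+4/25→29/100; 1/5+6/25→11/25; 27/100+29/100→14/25; 11/25+14/25→1. L = 121/50 ≈ 2.4200.
Efficiency = H/L = 2.4036/2.4200 = 99.3%.

99.3%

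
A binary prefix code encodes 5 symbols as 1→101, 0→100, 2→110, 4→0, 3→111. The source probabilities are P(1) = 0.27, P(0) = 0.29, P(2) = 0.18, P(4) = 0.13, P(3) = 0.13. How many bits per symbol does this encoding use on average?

L̄ = Σ pᵢ·ℓᵢ = 0.27·3 + 0.29·3 + 0.18·3 + 0.13·1 + 0.13·3 = 2.74 bits/symbol.

2.74 bits/symbol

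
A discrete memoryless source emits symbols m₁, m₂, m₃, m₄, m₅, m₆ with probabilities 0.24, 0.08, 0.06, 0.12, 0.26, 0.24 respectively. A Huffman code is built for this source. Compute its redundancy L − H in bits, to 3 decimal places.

0.004 bits

Entropy H = −Σ p log₂ p ≈ 2.3957 bits.
Huffman merges: 3/50+2/25→7/50; 3/25+7/50→13/50; 6/25+6/25→12/25; 13/50+13/50→13/25; 12/25+13/25→1. L = 12/5 ≈ 2.4000.
L − H = 2.4000 − 2.3957 = 0.004 bits.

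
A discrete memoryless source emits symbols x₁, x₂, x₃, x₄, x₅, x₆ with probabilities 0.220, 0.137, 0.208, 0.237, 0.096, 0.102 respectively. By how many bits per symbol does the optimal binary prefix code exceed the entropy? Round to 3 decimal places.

Entropy H = −Σ p log₂ p ≈ 2.4974 bits.
Huffman merges: 12/125+51/500→99/500; 137/1000+99/500→67/200; 26/125+11/50→107/250; 237/1000+67/200→143/250; 107/250+143/250→1. L = 2533/1000 ≈ 2.5330.
L − H = 2.5330 − 2.4974 = 0.036 bits.

0.036 bits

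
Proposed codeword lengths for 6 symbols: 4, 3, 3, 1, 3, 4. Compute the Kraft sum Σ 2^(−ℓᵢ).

1

With common denominator 2^4 = 16: Σ 2^(−ℓᵢ) = 1/16 + 2/16 + 2/16 + 8/16 + 2/16 + 1/16 = 16/16 = 1.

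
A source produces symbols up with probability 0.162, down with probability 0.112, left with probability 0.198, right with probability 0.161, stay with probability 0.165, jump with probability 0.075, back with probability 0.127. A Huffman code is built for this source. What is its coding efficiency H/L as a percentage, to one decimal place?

Entropy H = −Σ p log₂ p ≈ 2.7532 bits.
Huffman merges: 3/40+14/125→187/1000; 127/1000+161/1000→36/125; 81/500+33/200→327/1000; 187/1000+99/500→77/200; 36/125+327/1000→123/200; 77/200+123/200→1. L = 1401/500 ≈ 2.8020.
Efficiency = H/L = 2.7532/2.8020 = 98.3%.

98.3%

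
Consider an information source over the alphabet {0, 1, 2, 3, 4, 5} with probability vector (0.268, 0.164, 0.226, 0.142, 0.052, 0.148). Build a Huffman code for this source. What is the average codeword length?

Repeatedly combine the two least-probable nodes; the expected code length is the sum of the merged weights.
merge 13/250 + 71/500 → 97/500
merge 37/250 + 41/250 → 39/125
merge 97/500 + 113/500 → 21/50
merge 67/250 + 39/125 → 29/50
merge 21/50 + 29/50 → 1
L = 97/500 + 39/125 + 21/50 + 29/50 + 1 = 1253/500 = 2.506 bits/symbol.

2.506 bits/symbol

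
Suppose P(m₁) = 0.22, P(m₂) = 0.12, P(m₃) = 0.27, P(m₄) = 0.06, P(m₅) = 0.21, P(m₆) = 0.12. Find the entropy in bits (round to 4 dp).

2.4411 bits

H = −Σ pᵢ log₂ pᵢ.
−0.22·log₂(0.22) = 0.4806
−0.12·log₂(0.12) = 0.3671
−0.27·log₂(0.27) = 0.5100
−0.06·log₂(0.06) = 0.2435
−0.21·log₂(0.21) = 0.4728
−0.12·log₂(0.12) = 0.3671
Sum ≈ 2.4411 → 2.4411 bits.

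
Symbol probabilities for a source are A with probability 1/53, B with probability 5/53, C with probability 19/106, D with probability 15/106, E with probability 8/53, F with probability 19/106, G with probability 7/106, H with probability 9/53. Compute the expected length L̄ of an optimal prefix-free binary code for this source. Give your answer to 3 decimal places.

2.906 bits/symbol

Repeatedly combine the two least-probable nodes; the expected code length is the sum of the merged weights.
merge 1/53 + 7/106 → 9/106
merge 9/106 + 5/53 → 19/106
merge 15/106 + 8/53 → 31/106
merge 9/53 + 19/106 → 37/106
merge 19/106 + 19/106 → 19/53
merge 31/106 + 37/106 → 34/53
merge 19/53 + 34/53 → 1
L = 9/106 + 19/106 + 31/106 + 37/106 + 19/53 + 34/53 + 1 = 154/53 ≈ 2.906 bits/symbol.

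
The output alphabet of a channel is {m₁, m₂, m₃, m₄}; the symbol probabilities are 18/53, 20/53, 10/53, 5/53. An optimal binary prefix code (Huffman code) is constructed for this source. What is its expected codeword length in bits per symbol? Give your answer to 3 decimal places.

Repeatedly combine the two least-probable nodes; the expected code length is the sum of the merged weights.
merge 5/53 + 10/53 → 15/53
merge 15/53 + 18/53 → 33/53
merge 20/53 + 33/53 → 1
L = 15/53 + 33/53 + 1 = 101/53 ≈ 1.906 bits/symbol.

1.906 bits/symbol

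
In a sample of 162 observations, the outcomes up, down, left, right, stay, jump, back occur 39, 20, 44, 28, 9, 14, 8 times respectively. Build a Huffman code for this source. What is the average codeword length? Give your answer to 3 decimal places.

Probabilities are the counts divided by 162.
Repeatedly combine the two least-probable nodes; the expected code length is the sum of the merged weights.
merge 4/81 + 1/18 → 17/162
merge 7/81 + 17/162 → 31/162
merge 10/81 + 14/81 → 8/27
merge 31/162 + 13/54 → 35/81
merge 22/81 + 8/27 → 46/81
merge 35/81 + 46/81 → 1
L = 17/162 + 31/162 + 8/27 + 35/81 + 46/81 + 1 = 70/27 ≈ 2.593 bits/symbol.

2.593 bits/symbol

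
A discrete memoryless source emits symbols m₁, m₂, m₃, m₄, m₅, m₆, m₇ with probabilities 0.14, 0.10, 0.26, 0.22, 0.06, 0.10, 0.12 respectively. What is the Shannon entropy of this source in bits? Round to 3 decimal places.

H = −Σ pᵢ log₂ pᵢ.
−0.14·log₂(0.14) = 0.3971
−0.10·log₂(0.10) = 0.3322
−0.26·log₂(0.26) = 0.5053
−0.22·log₂(0.22) = 0.4806
−0.06·log₂(0.06) = 0.2435
−0.10·log₂(0.10) = 0.3322
−0.12·log₂(0.12) = 0.3671
Sum ≈ 2.6580 → 2.658 bits.

2.658 bits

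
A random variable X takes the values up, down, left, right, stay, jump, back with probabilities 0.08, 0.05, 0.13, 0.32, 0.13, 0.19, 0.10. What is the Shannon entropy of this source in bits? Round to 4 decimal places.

H = −Σ pᵢ log₂ pᵢ.
−0.08·log₂(0.08) = 0.2915
−0.05·log₂(0.05) = 0.2161
−0.13·log₂(0.13) = 0.3826
−0.32·log₂(0.32) = 0.5260
−0.13·log₂(0.13) = 0.3826
−0.19·log₂(0.19) = 0.4552
−0.10·log₂(0.10) = 0.3322
Sum ≈ 2.5863 → 2.5863 bits.

2.5863 bits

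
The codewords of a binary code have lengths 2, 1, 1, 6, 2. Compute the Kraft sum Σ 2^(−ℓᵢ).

With common denominator 2^6 = 64: Σ 2^(−ℓᵢ) = 16/64 + 32/64 + 32/64 + 1/64 + 16/64 = 97/64 = 1.515625.

1.515625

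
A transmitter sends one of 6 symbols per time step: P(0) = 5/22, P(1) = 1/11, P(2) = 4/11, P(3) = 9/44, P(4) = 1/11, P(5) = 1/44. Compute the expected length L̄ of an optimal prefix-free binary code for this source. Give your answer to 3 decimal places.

2.318 bits/symbol

Repeatedly combine the two least-probable nodes; the expected code length is the sum of the merged weights.
merge 1/44 + 1/11 → 5/44
merge 1/11 + 5/44 → 9/44
merge 9/44 + 9/44 → 9/22
merge 5/22 + 4/11 → 13/22
merge 9/22 + 13/22 → 1
L = 5/44 + 9/44 + 9/22 + 13/22 + 1 = 51/22 ≈ 2.318 bits/symbol.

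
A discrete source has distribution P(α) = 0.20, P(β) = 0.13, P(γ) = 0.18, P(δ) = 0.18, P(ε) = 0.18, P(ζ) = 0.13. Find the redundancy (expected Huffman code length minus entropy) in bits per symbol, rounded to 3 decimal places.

0.054 bits

Entropy H = −Σ p log₂ p ≈ 2.5656 bits.
Huffman merges: 13/100+13/100→13/50; 9/50+9/50→9/25; 9/50+1/5→19/50; 13/50+9/25→31/50; 19/50+31/50→1. L = 131/50 ≈ 2.6200.
L − H = 2.6200 − 2.5656 = 0.054 bits.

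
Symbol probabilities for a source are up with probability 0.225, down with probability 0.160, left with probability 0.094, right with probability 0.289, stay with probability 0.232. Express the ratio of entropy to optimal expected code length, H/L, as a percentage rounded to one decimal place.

Entropy H = −Σ p log₂ p ≈ 2.2344 bits.
Huffman merges: 47/500+4/25→127/500; 9/40+29/125→457/1000; 127/500+289/1000→543/1000; 457/1000+543/1000→1. L = 1127/500 ≈ 2.2540.
Efficiency = H/L = 2.2344/2.2540 = 99.1%.

99.1%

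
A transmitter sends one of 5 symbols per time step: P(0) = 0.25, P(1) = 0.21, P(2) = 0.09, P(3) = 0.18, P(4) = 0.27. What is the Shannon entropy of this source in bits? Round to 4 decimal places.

H = −Σ pᵢ log₂ pᵢ.
−0.25·log₂(0.25) = 0.5000
−0.21·log₂(0.21) = 0.4728
−0.09·log₂(0.09) = 0.3127
−0.18·log₂(0.18) = 0.4453
−0.27·log₂(0.27) = 0.5100
Sum ≈ 2.2408 → 2.2408 bits.

2.2408 bits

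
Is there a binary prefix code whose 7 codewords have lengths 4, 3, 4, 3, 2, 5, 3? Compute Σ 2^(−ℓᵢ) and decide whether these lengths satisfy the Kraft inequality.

With common denominator 2^5 = 32: Σ 2^(−ℓᵢ) = 2/32 + 4/32 + 2/32 + 4/32 + 8/32 + 1/32 + 4/32 = 25/32 = 0.78125.
Kraft's inequality requires Σ ≤ 1; here Σ = 0.78125 ≤ 1, so such a prefix code exists.

0.78125; yes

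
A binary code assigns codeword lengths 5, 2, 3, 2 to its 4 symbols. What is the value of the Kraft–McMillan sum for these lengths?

With common denominator 2^5 = 32: Σ 2^(−ℓᵢ) = 1/32 + 8/32 + 4/32 + 8/32 = 21/32 = 0.65625.

0.65625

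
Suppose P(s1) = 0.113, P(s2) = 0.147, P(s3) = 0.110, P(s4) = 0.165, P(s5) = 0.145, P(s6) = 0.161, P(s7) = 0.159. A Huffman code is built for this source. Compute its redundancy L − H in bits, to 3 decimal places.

Entropy H = −Σ p log₂ p ≈ 2.7912 bits.
Huffman merges: 11/100+113/1000→223/1000; 29/200+147/1000→73/250; 159/1000+161/1000→8/25; 33/200+223/1000→97/250; 73/250+8/25→153/250; 97/250+153/250→1. L = 567/200 ≈ 2.8350.
L − H = 2.8350 − 2.7912 = 0.044 bits.

0.044 bits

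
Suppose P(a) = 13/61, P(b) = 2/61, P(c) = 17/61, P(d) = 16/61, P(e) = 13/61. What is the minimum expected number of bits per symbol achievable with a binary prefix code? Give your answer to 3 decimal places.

2.246 bits/symbol

Repeatedly combine the two least-probable nodes; the expected code length is the sum of the merged weights.
merge 2/61 + 13/61 → 15/61
merge 13/61 + 15/61 → 28/61
merge 16/61 + 17/61 → 33/61
merge 28/61 + 33/61 → 1
L = 15/61 + 28/61 + 33/61 + 1 = 137/61 ≈ 2.246 bits/symbol.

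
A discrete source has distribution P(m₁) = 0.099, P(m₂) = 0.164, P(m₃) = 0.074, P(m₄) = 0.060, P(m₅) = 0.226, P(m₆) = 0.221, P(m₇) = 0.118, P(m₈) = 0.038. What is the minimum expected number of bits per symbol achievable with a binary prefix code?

Repeatedly combine the two least-probable nodes; the expected code length is the sum of the merged weights.
merge 19/500 + 3/50 → 49/500
merge 37/500 + 49/500 → 43/250
merge 99/1000 + 59/500 → 217/1000
merge 41/250 + 43/250 → 42/125
merge 217/1000 + 221/1000 → 219/500
merge 113/500 + 42/125 → 281/500
merge 219/500 + 281/500 → 1
L = 49/500 + 43/250 + 217/1000 + 42/125 + 219/500 + 281/500 + 1 = 2823/1000 = 2.823 bits/symbol.

2.823 bits/symbol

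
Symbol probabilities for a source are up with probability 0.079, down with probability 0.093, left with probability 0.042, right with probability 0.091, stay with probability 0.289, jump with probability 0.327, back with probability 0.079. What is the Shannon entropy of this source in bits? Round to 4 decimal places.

H = −Σ pᵢ log₂ pᵢ.
−0.079·log₂(0.079) = 0.2893
−0.093·log₂(0.093) = 0.3187
−0.042·log₂(0.042) = 0.1921
−0.091·log₂(0.091) = 0.3147
−0.289·log₂(0.289) = 0.5176
−0.327·log₂(0.327) = 0.5273
−0.079·log₂(0.079) = 0.2893
Sum ≈ 2.4489 → 2.4489 bits.

2.4489 bits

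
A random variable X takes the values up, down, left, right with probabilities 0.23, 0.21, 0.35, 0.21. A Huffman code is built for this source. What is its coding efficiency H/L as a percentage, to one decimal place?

98.2%

Entropy H = −Σ p log₂ p ≈ 1.9634 bits.
Huffman merges: 21/100+21/100→21/50; 23/100+7/20→29/50; 21/50+29/50→1. L = 2 ≈ 2.0000.
Efficiency = H/L = 1.9634/2.0000 = 98.2%.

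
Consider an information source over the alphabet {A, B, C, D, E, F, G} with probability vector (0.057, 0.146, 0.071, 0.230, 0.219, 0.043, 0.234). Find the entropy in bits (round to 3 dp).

2.565 bits

H = −Σ pᵢ log₂ pᵢ.
−0.057·log₂(0.057) = 0.2356
−0.146·log₂(0.146) = 0.4053
−0.071·log₂(0.071) = 0.2709
−0.230·log₂(0.230) = 0.4877
−0.219·log₂(0.219) = 0.4798
−0.043·log₂(0.043) = 0.1952
−0.234·log₂(0.234) = 0.4903
Sum ≈ 2.5648 → 2.565 bits.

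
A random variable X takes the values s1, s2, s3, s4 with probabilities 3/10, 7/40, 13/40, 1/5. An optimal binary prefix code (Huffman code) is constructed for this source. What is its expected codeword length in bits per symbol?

2 bits/symbol

Repeatedly combine the two least-probable nodes; the expected code length is the sum of the merged weights.
merge 7/40 + 1/5 → 3/8
merge 3/10 + 13/40 → 5/8
merge 3/8 + 5/8 → 1
L = 3/8 + 5/8 + 1 = 2 bits/symbol.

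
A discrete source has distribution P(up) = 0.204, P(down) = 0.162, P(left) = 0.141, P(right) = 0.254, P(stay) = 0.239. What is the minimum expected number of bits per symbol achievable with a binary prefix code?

Repeatedly combine the two least-probable nodes; the expected code length is the sum of the merged weights.
merge 141/1000 + 81/500 → 303/1000
merge 51/250 + 239/1000 → 443/1000
merge 127/500 + 303/1000 → 557/1000
merge 443/1000 + 557/1000 → 1
L = 303/1000 + 443/1000 + 557/1000 + 1 = 2303/1000 = 2.303 bits/symbol.

2.303 bits/symbol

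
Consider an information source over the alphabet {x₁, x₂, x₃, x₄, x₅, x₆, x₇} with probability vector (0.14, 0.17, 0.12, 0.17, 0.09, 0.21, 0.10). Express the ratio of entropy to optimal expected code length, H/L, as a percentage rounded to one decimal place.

98.6%

Entropy H = −Σ p log₂ p ≈ 2.7510 bits.
Huffman merges: 9/100+1/10→19/100; 3/25+7/50→13/50; 17/100+17/100→17/50; 19/100+21/100→2/5; 13/50+17/50→3/5; 2/5+3/5→1. L = 279/100 ≈ 2.7900.
Efficiency = H/L = 2.7510/2.7900 = 98.6%.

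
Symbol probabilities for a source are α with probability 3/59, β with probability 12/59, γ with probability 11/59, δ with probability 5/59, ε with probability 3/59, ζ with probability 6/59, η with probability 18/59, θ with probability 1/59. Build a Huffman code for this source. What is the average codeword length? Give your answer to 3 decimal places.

2.678 bits/symbol

Repeatedly combine the two least-probable nodes; the expected code length is the sum of the merged weights.
merge 1/59 + 3/59 → 4/59
merge 3/59 + 4/59 → 7/59
merge 5/59 + 6/59 → 11/59
merge 7/59 + 11/59 → 18/59
merge 11/59 + 12/59 → 23/59
merge 18/59 + 18/59 → 36/59
merge 23/59 + 36/59 → 1
L = 4/59 + 7/59 + 11/59 + 18/59 + 23/59 + 36/59 + 1 = 158/59 ≈ 2.678 bits/symbol.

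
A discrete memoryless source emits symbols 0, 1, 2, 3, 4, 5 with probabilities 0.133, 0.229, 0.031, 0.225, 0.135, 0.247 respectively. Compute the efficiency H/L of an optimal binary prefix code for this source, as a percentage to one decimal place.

97.5%

Entropy H = −Σ p log₂ p ≈ 2.4020 bits.
Huffman merges: 31/1000+133/1000→41/250; 27/200+41/250→299/1000; 9/40+229/1000→227/500; 247/1000+299/1000→273/500; 227/500+273/500→1. L = 2463/1000 ≈ 2.4630.
Efficiency = H/L = 2.4020/2.4630 = 97.5%.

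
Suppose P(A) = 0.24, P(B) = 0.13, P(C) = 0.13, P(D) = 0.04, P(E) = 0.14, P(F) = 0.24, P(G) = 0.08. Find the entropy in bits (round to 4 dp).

H = −Σ pᵢ log₂ pᵢ.
−0.24·log₂(0.24) = 0.4941
−0.13·log₂(0.13) = 0.3826
−0.13·log₂(0.13) = 0.3826
−0.04·log₂(0.04) = 0.1858
−0.14·log₂(0.14) = 0.3971
−0.24·log₂(0.24) = 0.4941
−0.08·log₂(0.08) = 0.2915
Sum ≈ 2.6279 → 2.6279 bits.

2.6279 bits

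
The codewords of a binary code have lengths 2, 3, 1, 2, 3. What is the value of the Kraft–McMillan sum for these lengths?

With common denominator 2^3 = 8: Σ 2^(−ℓᵢ) = 2/8 + 1/8 + 4/8 + 2/8 + 1/8 = 10/8 = 1.25.

1.25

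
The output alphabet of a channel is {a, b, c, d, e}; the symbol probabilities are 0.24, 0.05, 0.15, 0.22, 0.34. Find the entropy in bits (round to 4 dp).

H = −Σ pᵢ log₂ pᵢ.
−0.24·log₂(0.24) = 0.4941
−0.05·log₂(0.05) = 0.2161
−0.15·log₂(0.15) = 0.4105
−0.22·log₂(0.22) = 0.4806
−0.34·log₂(0.34) = 0.5292
Sum ≈ 2.1305 → 2.1305 bits.

2.1305 bits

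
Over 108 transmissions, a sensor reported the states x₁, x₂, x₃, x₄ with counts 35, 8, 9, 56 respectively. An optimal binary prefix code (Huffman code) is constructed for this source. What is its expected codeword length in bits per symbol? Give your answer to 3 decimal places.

1.639 bits/symbol

Probabilities are the counts divided by 108.
Repeatedly combine the two least-probable nodes; the expected code length is the sum of the merged weights.
merge 2/27 + 1/12 → 17/108
merge 17/108 + 35/108 → 13/27
merge 13/27 + 14/27 → 1
L = 17/108 + 13/27 + 1 = 59/36 ≈ 1.639 bits/symbol.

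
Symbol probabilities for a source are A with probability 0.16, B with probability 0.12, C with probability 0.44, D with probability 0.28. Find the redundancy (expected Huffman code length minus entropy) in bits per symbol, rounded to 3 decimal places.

Entropy H = −Σ p log₂ p ≈ 1.8255 bits.
Huffman merges: 3/25+4/25→7/25; 7/25+7/25→14/25; 11/25+14/25→1. L = 46/25 ≈ 1.8400.
L − H = 1.8400 − 1.8255 = 0.015 bits.

0.015 bits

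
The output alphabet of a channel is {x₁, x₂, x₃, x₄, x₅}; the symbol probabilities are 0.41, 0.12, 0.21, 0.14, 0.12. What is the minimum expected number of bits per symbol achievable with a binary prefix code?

Repeatedly combine the two least-probable nodes; the expected code length is the sum of the merged weights.
merge 3/25 + 3/25 → 6/25
merge 7/50 + 21/100 → 7/20
merge 6/25 + 7/20 → 59/100
merge 41/100 + 59/100 → 1
L = 6/25 + 7/20 + 59/100 + 1 = 109/50 = 2.18 bits/symbol.

2.18 bits/symbol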